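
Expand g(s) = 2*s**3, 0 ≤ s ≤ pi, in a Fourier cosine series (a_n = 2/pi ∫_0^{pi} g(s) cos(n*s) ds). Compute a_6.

a_6 = 2/pi ∫_0^{pi} (2*s**3) cos(6*s) ds.
Integrating by parts three times (tabular method), an antiderivative of (2*s**3) cos(6*s) is s**3*sin(6*s)/3 + s**2*cos(6*s)/6 - s*sin(6*s)/18 - cos(6*s)/108; evaluating from 0 to pi: ∫_{0}^{pi} (2*s**3) cos(6*s) ds = (-1/108 + pi**2/6) - (-1/108) = pi**2/6.
Hence a_6 = (2/pi)·(pi**2/6) = pi/3.

pi/3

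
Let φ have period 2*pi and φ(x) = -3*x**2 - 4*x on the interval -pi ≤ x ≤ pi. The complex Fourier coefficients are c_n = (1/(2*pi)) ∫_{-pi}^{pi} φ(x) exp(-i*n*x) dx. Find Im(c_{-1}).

Since φ is real-valued, Im(c_{-1}) = -(1/(2*pi)) ∫_{-pi}^{pi} φ(x) sin(-x) dx = b_{1}/2.
Integrating by parts twice (tabular method), an antiderivative of (-3*x**2 - 4*x) sin(-x) is -3*x**2*cos(x) + 6*x*sin(x) - 4*x*cos(x) + 4*sin(x) + 6*cos(x); evaluating from -pi to pi: ∫_{-pi}^{pi} (-3*x**2 - 4*x) sin(-x) dx = (-6 + 4*pi + 3*pi**2) - (-4*pi - 6 + 3*pi**2) = 8*pi.
Hence Im(c_{-1}) = (-1/(2*pi))·(8*pi) = -4.

-4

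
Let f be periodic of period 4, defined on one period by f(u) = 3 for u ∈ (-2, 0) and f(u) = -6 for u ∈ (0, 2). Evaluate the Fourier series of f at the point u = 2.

-3/2

u = 2 differs from u = -2 by 1 full period(s), and the series is 4-periodic.
At u = -2 the one-sided limits are f(-2^-) = -6 and f(-2^+) = 3.
By Dirichlet's theorem the series converges to their average, [(-6) + (3)]/2 = -3/2.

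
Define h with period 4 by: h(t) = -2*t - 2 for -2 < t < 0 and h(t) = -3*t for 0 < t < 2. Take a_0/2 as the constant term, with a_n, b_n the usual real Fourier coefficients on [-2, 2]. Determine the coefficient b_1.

b_1 = 1/2 ∫_{-2}^{2} h(t) sin(pi*t/2) dt.
Split the integral at the breakpoints.
Integrating by parts (boundary term plus one more integral), an antiderivative of (-2*t - 2) sin(pi*t/2) is 4*t*cos(pi*t/2)/pi - 8*sin(pi*t/2)/pi**2 + 4*cos(pi*t/2)/pi; evaluating from -2 to 0: ∫_{-2}^{0} (-2*t - 2) sin(pi*t/2) dt = (4/pi) - (4/pi) = 0.
Integrating by parts (boundary term plus one more integral), an antiderivative of (-3*t) sin(pi*t/2) is 6*t*cos(pi*t/2)/pi - 12*sin(pi*t/2)/pi**2; evaluating from 0 to 2: ∫_{0}^{2} (-3*t) sin(pi*t/2) dt = (-12/pi) - (0) = -12/pi.
Summing the pieces and multiplying by (1/2) gives b_1 = -6/pi.

-6/pi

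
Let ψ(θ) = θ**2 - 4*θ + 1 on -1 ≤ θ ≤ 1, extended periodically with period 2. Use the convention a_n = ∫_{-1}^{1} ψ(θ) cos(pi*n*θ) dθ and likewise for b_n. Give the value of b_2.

b_2 = ∫_{-1}^{1} ψ(θ) sin(2*pi*θ) dθ.
Integrating by parts twice (tabular method), an antiderivative of (θ**2 - 4*θ + 1) sin(2*pi*θ) is -θ**2*cos(2*pi*θ)/(2*pi) + θ*sin(2*pi*θ)/(2*pi**2) + 2*θ*cos(2*pi*θ)/pi - sin(2*pi*θ)/pi**2 - cos(2*pi*θ)/(2*pi) + cos(2*pi*θ)/(4*pi**3); evaluating from -1 to 1: ∫_{-1}^{1} (θ**2 - 4*θ + 1) sin(2*pi*θ) dθ = ((1/4 + pi**2)/pi**3) - (-3/pi + 1/(4*pi**3)) = 4/pi.
Hence b_2 = 4/pi.

4/pi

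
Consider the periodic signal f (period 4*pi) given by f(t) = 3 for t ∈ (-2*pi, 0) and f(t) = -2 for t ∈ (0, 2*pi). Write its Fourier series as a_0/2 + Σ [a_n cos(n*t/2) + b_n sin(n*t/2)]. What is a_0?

1

a_0 = (1/(2*pi)) ∫_{-2*pi}^{2*pi} f(t) dt = (1/(2*pi)) · (2*pi) = 1.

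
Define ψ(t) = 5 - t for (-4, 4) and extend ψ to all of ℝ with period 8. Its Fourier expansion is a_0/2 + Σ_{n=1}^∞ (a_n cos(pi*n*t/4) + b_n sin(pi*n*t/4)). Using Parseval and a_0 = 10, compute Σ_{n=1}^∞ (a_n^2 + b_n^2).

32/3

Parseval: a_0^2/2 + Σ_{n≥1} (a_n^2+b_n^2) = 1/4 ∫_{-4}^{4} ψ(t)^2 dt = 182/3.
Subtract a_0^2/2 = 50: Σ (a_n^2+b_n^2) = 32/3.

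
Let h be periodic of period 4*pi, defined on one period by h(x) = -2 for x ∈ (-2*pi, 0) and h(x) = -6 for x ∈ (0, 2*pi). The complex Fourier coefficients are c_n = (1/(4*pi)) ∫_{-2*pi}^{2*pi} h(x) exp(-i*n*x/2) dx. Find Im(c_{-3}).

-4/(3*pi)

Since h is real-valued, Im(c_{-3}) = -(1/(4*pi)) ∫_{-2*pi}^{2*pi} h(x) sin(-3*x/2) dx = b_{3}/2.
Split the integral at the breakpoints.
Directly, an antiderivative of (-2) sin(-3*x/2) is -4*cos(3*x/2)/3; evaluating from -2*pi to 0: ∫_{-2*pi}^{0} (-2) sin(-3*x/2) dx = (-4/3) - (4/3) = -8/3.
Directly, an antiderivative of (-6) sin(-3*x/2) is -4*cos(3*x/2); evaluating from 0 to 2*pi: ∫_{0}^{2*pi} (-6) sin(-3*x/2) dx = (4) - (-4) = 8.
So ∫_{-2*pi}^{2*pi} h(x) sin(-3*x/2) dx = 16/3.
Hence Im(c_{-3}) = (-1/(4*pi))·(16/3) = -4/(3*pi).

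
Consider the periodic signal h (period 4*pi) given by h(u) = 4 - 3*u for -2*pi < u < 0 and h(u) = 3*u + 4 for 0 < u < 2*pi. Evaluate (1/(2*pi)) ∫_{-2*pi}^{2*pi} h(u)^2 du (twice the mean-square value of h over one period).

32 + 48*pi + 24*pi**2

(1/(2*pi)) ∫_{-2*pi}^{2*pi} h(u)^2 du = (1/(2*pi)) · (16*pi*(4 + 6*pi + 3*pi**2)) = 32 + 48*pi + 24*pi**2.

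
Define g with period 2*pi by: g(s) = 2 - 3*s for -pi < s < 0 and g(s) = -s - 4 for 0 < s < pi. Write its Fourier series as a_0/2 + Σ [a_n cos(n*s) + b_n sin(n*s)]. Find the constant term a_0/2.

-1 + pi/2

a_0 = 1/pi ∫_{-pi}^{pi} g(s) ds = 1/pi · (pi*(-2 + pi)) = -2 + pi.
So the constant term a_0/2 = -1 + pi/2.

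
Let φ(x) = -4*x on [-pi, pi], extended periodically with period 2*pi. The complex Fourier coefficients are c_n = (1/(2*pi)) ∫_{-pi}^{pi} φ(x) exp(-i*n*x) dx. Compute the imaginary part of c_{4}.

Since φ is real-valued, Im(c_{4}) = -(1/(2*pi)) ∫_{-pi}^{pi} φ(x) sin(4*x) dx = -b_{4}/2.
φ is odd and sin(4*x) is odd, so the integrand is even: ∫_{-pi}^{pi} φ(x) sin(4*x) dx = 2∫_0^{pi} φ(x) sin(4*x) dx.
Integrating by parts (boundary term plus one more integral), an antiderivative of (-4*x) sin(4*x) is x*cos(4*x) - sin(4*x)/4; evaluating from 0 to pi: ∫_{0}^{pi} (-4*x) sin(4*x) dx = (pi) - (0) = pi.
So ∫_{-pi}^{pi} φ(x) sin(4*x) dx = 2*pi.
Hence Im(c_{4}) = (-1/(2*pi))·(2*pi) = -1.

-1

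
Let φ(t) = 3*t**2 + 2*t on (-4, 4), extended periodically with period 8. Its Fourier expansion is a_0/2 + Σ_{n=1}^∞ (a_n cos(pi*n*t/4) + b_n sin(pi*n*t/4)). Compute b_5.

b_5 = 1/4 ∫_{-4}^{4} φ(t) sin(5*pi*t/4) dt.
Integrating by parts twice (tabular method), an antiderivative of (3*t**2 + 2*t) sin(5*pi*t/4) is -12*t**2*cos(5*pi*t/4)/(5*pi) + 96*t*sin(5*pi*t/4)/(25*pi**2) - 8*t*cos(5*pi*t/4)/(5*pi) + 32*sin(5*pi*t/4)/(25*pi**2) + 384*cos(5*pi*t/4)/(125*pi**3); evaluating from -4 to 4: ∫_{-4}^{4} (3*t**2 + 2*t) sin(5*pi*t/4) dt = (32*(-12 + 175*pi**2)/(125*pi**3)) - (-384/(125*pi**3) + 32/pi) = 64/(5*pi).
Hence b_5 = (1/4)·(64/(5*pi)) = 16/(5*pi).

16/(5*pi)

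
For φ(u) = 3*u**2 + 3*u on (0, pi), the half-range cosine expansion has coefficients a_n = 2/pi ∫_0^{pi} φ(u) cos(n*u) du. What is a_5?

a_5 = 2/pi ∫_0^{pi} (3*u**2 + 3*u) cos(5*u) du.
Integrating by parts twice (tabular method), an antiderivative of (3*u**2 + 3*u) cos(5*u) is 3*u**2*sin(5*u)/5 + 3*u*sin(5*u)/5 + 6*u*cos(5*u)/25 - 6*sin(5*u)/125 + 3*cos(5*u)/25; evaluating from 0 to pi: ∫_{0}^{pi} (3*u**2 + 3*u) cos(5*u) du = (-6*pi/25 - 3/25) - (3/25) = -6*pi/25 - 6/25.
Hence a_5 = (2/pi)·(-6*pi/25 - 6/25) = 12*(-pi - 1)/(25*pi).

12*(-pi - 1)/(25*pi)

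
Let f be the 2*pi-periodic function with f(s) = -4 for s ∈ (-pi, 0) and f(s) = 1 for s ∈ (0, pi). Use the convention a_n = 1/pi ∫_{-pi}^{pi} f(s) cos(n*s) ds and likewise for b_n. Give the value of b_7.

b_7 = 1/pi ∫_{-pi}^{pi} f(s) sin(7*s) ds.
Split the integral at the breakpoints.
Directly, an antiderivative of (-4) sin(7*s) is 4*cos(7*s)/7; evaluating from -pi to 0: ∫_{-pi}^{0} (-4) sin(7*s) ds = (4/7) - (-4/7) = 8/7.
Directly, an antiderivative of (1) sin(7*s) is -cos(7*s)/7; evaluating from 0 to pi: ∫_{0}^{pi} (1) sin(7*s) ds = (1/7) - (-1/7) = 2/7.
Summing the pieces and multiplying by (1/pi) gives b_7 = 10/(7*pi).

10/(7*pi)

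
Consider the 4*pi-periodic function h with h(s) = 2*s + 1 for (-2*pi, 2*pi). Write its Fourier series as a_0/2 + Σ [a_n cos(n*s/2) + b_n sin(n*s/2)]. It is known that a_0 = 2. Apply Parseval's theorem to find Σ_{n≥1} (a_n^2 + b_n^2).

Parseval: a_0^2/2 + Σ_{n≥1} (a_n^2+b_n^2) = (1/(2*pi)) ∫_{-2*pi}^{2*pi} h(s)^2 ds = 2 + 32*pi**2/3.
Subtract a_0^2/2 = 2: Σ (a_n^2+b_n^2) = 32*pi**2/3.

32*pi**2/3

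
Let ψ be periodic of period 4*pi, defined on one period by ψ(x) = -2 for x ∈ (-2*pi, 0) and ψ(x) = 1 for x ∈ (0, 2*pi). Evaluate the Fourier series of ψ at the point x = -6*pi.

x = -6*pi differs from x = 2*pi by -2 full period(s), and the series is 4*pi-periodic.
At x = 2*pi the one-sided limits are ψ(2*pi^-) = 1 and ψ(2*pi^+) = -2.
By Dirichlet's theorem the series converges to their average, [(1) + (-2)]/2 = -1/2.

-1/2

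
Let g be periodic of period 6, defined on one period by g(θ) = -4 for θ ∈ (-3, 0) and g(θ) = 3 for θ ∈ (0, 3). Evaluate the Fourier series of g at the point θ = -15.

-1/2

θ = -15 differs from θ = -3 by -2 full period(s), and the series is 6-periodic.
At θ = -3 the one-sided limits are g(-3^-) = 3 and g(-3^+) = -4.
By Dirichlet's theorem the series converges to their average, [(3) + (-4)]/2 = -1/2.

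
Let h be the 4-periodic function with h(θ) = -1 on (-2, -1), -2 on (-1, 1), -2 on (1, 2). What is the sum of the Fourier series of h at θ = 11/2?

-2

θ = 11/2 differs from θ = 3/2 by 1 full period(s), and the series is 4-periodic.
h is continuous at θ = 3/2 with value -2, so the series converges to -2 there.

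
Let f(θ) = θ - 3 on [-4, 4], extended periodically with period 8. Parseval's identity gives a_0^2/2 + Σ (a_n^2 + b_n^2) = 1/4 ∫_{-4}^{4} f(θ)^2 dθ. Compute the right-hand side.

1/4 ∫_{-4}^{4} f(θ)^2 dθ = 1/4 · (344/3) = 86/3.

86/3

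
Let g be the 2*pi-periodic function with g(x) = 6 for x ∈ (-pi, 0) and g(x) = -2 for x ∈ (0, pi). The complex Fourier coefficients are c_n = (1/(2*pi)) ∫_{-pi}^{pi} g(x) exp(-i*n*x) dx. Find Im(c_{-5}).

Since g is real-valued, Im(c_{-5}) = -(1/(2*pi)) ∫_{-pi}^{pi} g(x) sin(-5*x) dx = b_{5}/2.
Split the integral at the breakpoints.
Directly, an antiderivative of (6) sin(-5*x) is 6*cos(5*x)/5; evaluating from -pi to 0: ∫_{-pi}^{0} (6) sin(-5*x) dx = (6/5) - (-6/5) = 12/5.
Directly, an antiderivative of (-2) sin(-5*x) is -2*cos(5*x)/5; evaluating from 0 to pi: ∫_{0}^{pi} (-2) sin(-5*x) dx = (2/5) - (-2/5) = 4/5.
So ∫_{-pi}^{pi} g(x) sin(-5*x) dx = 16/5.
Hence Im(c_{-5}) = (-1/(2*pi))·(16/5) = -8/(5*pi).

-8/(5*pi)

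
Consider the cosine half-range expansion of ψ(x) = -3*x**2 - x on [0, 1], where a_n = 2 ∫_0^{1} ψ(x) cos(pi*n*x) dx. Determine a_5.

a_5 = 2 ∫_0^{1} (-3*x**2 - x) cos(5*pi*x) dx.
Integrating by parts twice (tabular method), an antiderivative of (-3*x**2 - x) cos(5*pi*x) is -3*x**2*sin(5*pi*x)/(5*pi) - x*sin(5*pi*x)/(5*pi) - 6*x*cos(5*pi*x)/(25*pi**2) + 6*sin(5*pi*x)/(125*pi**3) - cos(5*pi*x)/(25*pi**2); evaluating from 0 to 1: ∫_{0}^{1} (-3*x**2 - x) cos(5*pi*x) dx = (7/(25*pi**2)) - (-1/(25*pi**2)) = 8/(25*pi**2).
Hence a_5 = 2·(8/(25*pi**2)) = 16/(25*pi**2).

16/(25*pi**2)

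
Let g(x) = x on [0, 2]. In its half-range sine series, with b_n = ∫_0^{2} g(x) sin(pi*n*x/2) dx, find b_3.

4/(3*pi)

b_3 = ∫_0^{2} (x) sin(3*pi*x/2) dx.
Integrating by parts (boundary term plus one more integral), an antiderivative of (x) sin(3*pi*x/2) is -2*x*cos(3*pi*x/2)/(3*pi) + 4*sin(3*pi*x/2)/(9*pi**2); evaluating from 0 to 2: ∫_{0}^{2} (x) sin(3*pi*x/2) dx = (4/(3*pi)) - (0) = 4/(3*pi).
Hence b_3 = 4/(3*pi).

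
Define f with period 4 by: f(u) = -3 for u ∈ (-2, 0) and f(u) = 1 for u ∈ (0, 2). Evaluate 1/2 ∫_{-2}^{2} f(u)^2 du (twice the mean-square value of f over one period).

1/2 ∫_{-2}^{2} f(u)^2 du = 1/2 · (20) = 10.

10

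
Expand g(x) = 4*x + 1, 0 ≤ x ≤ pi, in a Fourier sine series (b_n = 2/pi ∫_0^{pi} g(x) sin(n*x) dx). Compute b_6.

-4/3

b_6 = 2/pi ∫_0^{pi} (4*x + 1) sin(6*x) dx.
Integrating by parts (boundary term plus one more integral), an antiderivative of (4*x + 1) sin(6*x) is -2*x*cos(6*x)/3 + sin(6*x)/9 - cos(6*x)/6; evaluating from 0 to pi: ∫_{0}^{pi} (4*x + 1) sin(6*x) dx = (-2*pi/3 - 1/6) - (-1/6) = -2*pi/3.
Hence b_6 = (2/pi)·(-2*pi/3) = -4/3.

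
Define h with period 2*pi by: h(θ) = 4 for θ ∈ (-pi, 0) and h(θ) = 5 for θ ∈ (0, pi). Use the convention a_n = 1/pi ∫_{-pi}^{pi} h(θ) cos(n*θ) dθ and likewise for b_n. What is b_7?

2/(7*pi)

b_7 = 1/pi ∫_{-pi}^{pi} h(θ) sin(7*θ) dθ.
Split the integral at the breakpoints.
Directly, an antiderivative of (4) sin(7*θ) is -4*cos(7*θ)/7; evaluating from -pi to 0: ∫_{-pi}^{0} (4) sin(7*θ) dθ = (-4/7) - (4/7) = -8/7.
Directly, an antiderivative of (5) sin(7*θ) is -5*cos(7*θ)/7; evaluating from 0 to pi: ∫_{0}^{pi} (5) sin(7*θ) dθ = (5/7) - (-5/7) = 10/7.
Summing the pieces and multiplying by (1/pi) gives b_7 = 2/(7*pi).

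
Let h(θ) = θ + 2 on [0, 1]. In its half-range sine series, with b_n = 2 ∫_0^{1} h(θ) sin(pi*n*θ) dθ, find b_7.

10/(7*pi)

b_7 = 2 ∫_0^{1} (θ + 2) sin(7*pi*θ) dθ.
Integrating by parts (boundary term plus one more integral), an antiderivative of (θ + 2) sin(7*pi*θ) is -θ*cos(7*pi*θ)/(7*pi) + sin(7*pi*θ)/(49*pi**2) - 2*cos(7*pi*θ)/(7*pi); evaluating from 0 to 1: ∫_{0}^{1} (θ + 2) sin(7*pi*θ) dθ = (3/(7*pi)) - (-2/(7*pi)) = 5/(7*pi).
Hence b_7 = 2·(5/(7*pi)) = 10/(7*pi).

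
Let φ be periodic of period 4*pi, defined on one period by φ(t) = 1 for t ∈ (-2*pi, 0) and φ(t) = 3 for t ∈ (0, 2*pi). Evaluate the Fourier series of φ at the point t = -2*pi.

At t = -2*pi the one-sided limits are φ(-2*pi^-) = 3 and φ(-2*pi^+) = 1.
By Dirichlet's theorem the series converges to their average, [(3) + (1)]/2 = 2.

2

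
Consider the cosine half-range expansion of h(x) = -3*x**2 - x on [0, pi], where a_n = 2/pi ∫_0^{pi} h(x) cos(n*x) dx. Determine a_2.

-3

a_2 = 2/pi ∫_0^{pi} (-3*x**2 - x) cos(2*x) dx.
Integrating by parts twice (tabular method), an antiderivative of (-3*x**2 - x) cos(2*x) is -3*x**2*sin(2*x)/2 - x*sin(2*x)/2 - 3*x*cos(2*x)/2 + 3*sin(2*x)/4 - cos(2*x)/4; evaluating from 0 to pi: ∫_{0}^{pi} (-3*x**2 - x) cos(2*x) dx = (-3*pi/2 - 1/4) - (-1/4) = -3*pi/2.
Hence a_2 = (2/pi)·(-3*pi/2) = -3.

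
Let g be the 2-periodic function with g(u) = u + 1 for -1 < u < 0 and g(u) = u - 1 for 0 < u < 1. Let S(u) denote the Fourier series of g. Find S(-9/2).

1/2

u = -9/2 differs from u = -1/2 by -2 full period(s), and the series is 2-periodic.
g is continuous at u = -1/2 with value 1/2, so the series converges to 1/2 there.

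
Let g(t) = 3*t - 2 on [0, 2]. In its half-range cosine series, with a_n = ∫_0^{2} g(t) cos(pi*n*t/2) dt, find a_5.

a_5 = ∫_0^{2} (3*t - 2) cos(5*pi*t/2) dt.
Integrating by parts (boundary term plus one more integral), an antiderivative of (3*t - 2) cos(5*pi*t/2) is 6*t*sin(5*pi*t/2)/(5*pi) - 4*sin(5*pi*t/2)/(5*pi) + 12*cos(5*pi*t/2)/(25*pi**2); evaluating from 0 to 2: ∫_{0}^{2} (3*t - 2) cos(5*pi*t/2) dt = (-12/(25*pi**2)) - (12/(25*pi**2)) = -24/(25*pi**2).
Hence a_5 = -24/(25*pi**2).

-24/(25*pi**2)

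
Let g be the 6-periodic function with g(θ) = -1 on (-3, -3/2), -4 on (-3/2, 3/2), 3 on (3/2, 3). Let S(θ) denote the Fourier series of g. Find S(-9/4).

g is continuous at θ = -9/4 with value -1, so the series converges to -1 there.

-1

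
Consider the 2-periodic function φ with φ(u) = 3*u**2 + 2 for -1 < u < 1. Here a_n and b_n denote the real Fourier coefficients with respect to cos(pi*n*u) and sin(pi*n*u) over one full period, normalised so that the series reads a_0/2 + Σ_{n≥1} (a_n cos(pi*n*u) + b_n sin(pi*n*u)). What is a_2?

a_2 = ∫_{-1}^{1} φ(u) cos(2*pi*u) du.
φ is even and cos(2*pi*u) is even, so the integrand is even and a_2 = 2 ∫_0^{1} φ(u) cos(2*pi*u) du.
Integrating by parts twice (tabular method), an antiderivative of (3*u**2 + 2) cos(2*pi*u) is 3*u**2*sin(2*pi*u)/(2*pi) + 3*u*cos(2*pi*u)/(2*pi**2) - 3*sin(2*pi*u)/(4*pi**3) + sin(2*pi*u)/pi; evaluating from 0 to 1: ∫_{0}^{1} (3*u**2 + 2) cos(2*pi*u) du = (3/(2*pi**2)) - (0) = 3/(2*pi**2).
Hence a_2 = 2·(3/(2*pi**2)) = 3/pi**2.

3/pi**2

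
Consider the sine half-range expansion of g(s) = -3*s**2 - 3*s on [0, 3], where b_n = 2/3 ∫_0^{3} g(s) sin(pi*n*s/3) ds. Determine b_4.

18/pi

b_4 = 2/3 ∫_0^{3} (-3*s**2 - 3*s) sin(4*pi*s/3) ds.
Integrating by parts twice (tabular method), an antiderivative of (-3*s**2 - 3*s) sin(4*pi*s/3) is 9*s**2*cos(4*pi*s/3)/(4*pi) - 27*s*sin(4*pi*s/3)/(8*pi**2) + 9*s*cos(4*pi*s/3)/(4*pi) - 27*sin(4*pi*s/3)/(16*pi**2) - 81*cos(4*pi*s/3)/(32*pi**3); evaluating from 0 to 3: ∫_{0}^{3} (-3*s**2 - 3*s) sin(4*pi*s/3) ds = (-81/(32*pi**3) + 27/pi) - (-81/(32*pi**3)) = 27/pi.
Hence b_4 = (2/3)·(27/pi) = 18/pi.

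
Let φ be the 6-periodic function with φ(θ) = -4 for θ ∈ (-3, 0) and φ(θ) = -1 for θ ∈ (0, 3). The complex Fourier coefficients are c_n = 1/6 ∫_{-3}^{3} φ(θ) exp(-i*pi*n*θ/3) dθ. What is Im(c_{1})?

Since φ is real-valued, Im(c_{1}) = -1/6 ∫_{-3}^{3} φ(θ) sin(pi*θ/3) dθ = -b_{1}/2.
Split the integral at the breakpoints.
Directly, an antiderivative of (-4) sin(pi*θ/3) is 12*cos(pi*θ/3)/pi; evaluating from -3 to 0: ∫_{-3}^{0} (-4) sin(pi*θ/3) dθ = (12/pi) - (-12/pi) = 24/pi.
Directly, an antiderivative of (-1) sin(pi*θ/3) is 3*cos(pi*θ/3)/pi; evaluating from 0 to 3: ∫_{0}^{3} (-1) sin(pi*θ/3) dθ = (-3/pi) - (3/pi) = -6/pi.
So ∫_{-3}^{3} φ(θ) sin(pi*θ/3) dθ = 18/pi.
Hence Im(c_{1}) = (-1/6)·(18/pi) = -3/pi.

-3/pi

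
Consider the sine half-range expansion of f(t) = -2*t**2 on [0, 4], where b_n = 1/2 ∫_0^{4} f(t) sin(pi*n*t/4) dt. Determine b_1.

b_1 = 1/2 ∫_0^{4} (-2*t**2) sin(pi*t/4) dt.
Integrating by parts twice (tabular method), an antiderivative of (-2*t**2) sin(pi*t/4) is 8*t**2*cos(pi*t/4)/pi - 64*t*sin(pi*t/4)/pi**2 - 256*cos(pi*t/4)/pi**3; evaluating from 0 to 4: ∫_{0}^{4} (-2*t**2) sin(pi*t/4) dt = (-128/pi + 256/pi**3) - (-256/pi**3) = -128/pi + 512/pi**3.
Hence b_1 = (1/2)·(-128/pi + 512/pi**3) = -64/pi + 256/pi**3.

-64/pi + 256/pi**3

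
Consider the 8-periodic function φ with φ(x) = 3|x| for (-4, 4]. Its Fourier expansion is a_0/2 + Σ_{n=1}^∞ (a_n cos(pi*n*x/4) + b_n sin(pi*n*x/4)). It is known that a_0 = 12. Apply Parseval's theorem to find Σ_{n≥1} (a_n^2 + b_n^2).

24

Parseval: a_0^2/2 + Σ_{n≥1} (a_n^2+b_n^2) = 1/4 ∫_{-4}^{4} φ(x)^2 dx = 96.
Subtract a_0^2/2 = 72: Σ (a_n^2+b_n^2) = 24.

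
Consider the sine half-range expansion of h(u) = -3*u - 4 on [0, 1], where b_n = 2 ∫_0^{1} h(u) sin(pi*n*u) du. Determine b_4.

b_4 = 2 ∫_0^{1} (-3*u - 4) sin(4*pi*u) du.
Integrating by parts (boundary term plus one more integral), an antiderivative of (-3*u - 4) sin(4*pi*u) is 3*u*cos(4*pi*u)/(4*pi) - 3*sin(4*pi*u)/(16*pi**2) + cos(4*pi*u)/pi; evaluating from 0 to 1: ∫_{0}^{1} (-3*u - 4) sin(4*pi*u) du = (7/(4*pi)) - (1/pi) = 3/(4*pi).
Hence b_4 = 2·(3/(4*pi)) = 3/(2*pi).

3/(2*pi)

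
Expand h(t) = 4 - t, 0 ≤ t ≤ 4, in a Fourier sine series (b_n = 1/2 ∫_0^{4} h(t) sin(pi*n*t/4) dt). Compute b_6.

b_6 = 1/2 ∫_0^{4} (4 - t) sin(3*pi*t/2) dt.
Integrating by parts (boundary term plus one more integral), an antiderivative of (4 - t) sin(3*pi*t/2) is 2*t*cos(3*pi*t/2)/(3*pi) - 4*sin(3*pi*t/2)/(9*pi**2) - 8*cos(3*pi*t/2)/(3*pi); evaluating from 0 to 4: ∫_{0}^{4} (4 - t) sin(3*pi*t/2) dt = (0) - (-8/(3*pi)) = 8/(3*pi).
Hence b_6 = (1/2)·(8/(3*pi)) = 4/(3*pi).

4/(3*pi)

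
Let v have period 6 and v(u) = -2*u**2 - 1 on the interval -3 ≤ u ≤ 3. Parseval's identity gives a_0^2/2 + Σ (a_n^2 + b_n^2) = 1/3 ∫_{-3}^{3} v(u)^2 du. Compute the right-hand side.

1/3 ∫_{-3}^{3} v(u)^2 du = 1/3 · (2334/5) = 778/5.

778/5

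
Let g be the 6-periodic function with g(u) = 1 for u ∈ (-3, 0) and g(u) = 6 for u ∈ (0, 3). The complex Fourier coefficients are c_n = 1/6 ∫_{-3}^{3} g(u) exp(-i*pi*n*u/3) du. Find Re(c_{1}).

Since g is real-valued, Re(c_{1}) = 1/6 ∫_{-3}^{3} g(u) cos(pi*u/3) du = a_{1}/2.
Split the integral at the breakpoints.
Directly, an antiderivative of (1) cos(pi*u/3) is 3*sin(pi*u/3)/pi; evaluating from -3 to 0: ∫_{-3}^{0} (1) cos(pi*u/3) du = (0) - (0) = 0.
Directly, an antiderivative of (6) cos(pi*u/3) is 18*sin(pi*u/3)/pi; evaluating from 0 to 3: ∫_{0}^{3} (6) cos(pi*u/3) du = (0) - (0) = 0.
So ∫_{-3}^{3} g(u) cos(pi*u/3) du = 0.
Hence Re(c_{1}) = (1/6)·(0) = 0.

0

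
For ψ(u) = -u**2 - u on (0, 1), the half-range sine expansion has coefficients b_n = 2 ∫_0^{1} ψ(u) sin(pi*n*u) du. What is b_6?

2/(3*pi)

b_6 = 2 ∫_0^{1} (-u**2 - u) sin(6*pi*u) du.
Integrating by parts twice (tabular method), an antiderivative of (-u**2 - u) sin(6*pi*u) is u**2*cos(6*pi*u)/(6*pi) - u*sin(6*pi*u)/(18*pi**2) + u*cos(6*pi*u)/(6*pi) - sin(6*pi*u)/(36*pi**2) - cos(6*pi*u)/(108*pi**3); evaluating from 0 to 1: ∫_{0}^{1} (-u**2 - u) sin(6*pi*u) du = ((-1 + 36*pi**2)/(108*pi**3)) - (-1/(108*pi**3)) = 1/(3*pi).
Hence b_6 = 2·(1/(3*pi)) = 2/(3*pi).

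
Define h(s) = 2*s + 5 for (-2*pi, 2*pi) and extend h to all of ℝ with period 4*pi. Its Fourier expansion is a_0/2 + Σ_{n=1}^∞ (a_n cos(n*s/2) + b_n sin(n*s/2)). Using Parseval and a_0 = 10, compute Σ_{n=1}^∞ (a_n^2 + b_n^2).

Parseval: a_0^2/2 + Σ_{n≥1} (a_n^2+b_n^2) = (1/(2*pi)) ∫_{-2*pi}^{2*pi} h(s)^2 ds = 50 + 32*pi**2/3.
Subtract a_0^2/2 = 50: Σ (a_n^2+b_n^2) = 32*pi**2/3.

32*pi**2/3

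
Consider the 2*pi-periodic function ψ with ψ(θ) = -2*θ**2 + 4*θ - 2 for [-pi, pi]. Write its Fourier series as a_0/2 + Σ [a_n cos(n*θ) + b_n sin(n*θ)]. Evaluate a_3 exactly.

8/9

a_3 = 1/pi ∫_{-pi}^{pi} ψ(θ) cos(3*θ) dθ.
Integrating by parts twice (tabular method), an antiderivative of (-2*θ**2 + 4*θ - 2) cos(3*θ) is -2*θ**2*sin(3*θ)/3 + 4*θ*sin(3*θ)/3 - 4*θ*cos(3*θ)/9 - 14*sin(3*θ)/27 + 4*cos(3*θ)/9; evaluating from -pi to pi: ∫_{-pi}^{pi} (-2*θ**2 + 4*θ - 2) cos(3*θ) dθ = (-4/9 + 4*pi/9) - (-4*pi/9 - 4/9) = 8*pi/9.
Hence a_3 = (1/pi)·(8*pi/9) = 8/9.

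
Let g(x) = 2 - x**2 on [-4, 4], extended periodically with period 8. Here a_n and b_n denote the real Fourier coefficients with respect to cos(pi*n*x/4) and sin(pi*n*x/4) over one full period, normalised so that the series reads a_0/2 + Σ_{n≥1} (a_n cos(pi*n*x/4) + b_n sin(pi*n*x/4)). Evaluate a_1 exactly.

64/pi**2

a_1 = 1/4 ∫_{-4}^{4} g(x) cos(pi*x/4) dx.
g is even and cos(pi*x/4) is even, so the integrand is even and a_1 = 1/2 ∫_0^{4} g(x) cos(pi*x/4) dx.
Integrating by parts twice (tabular method), an antiderivative of (2 - x**2) cos(pi*x/4) is -4*x**2*sin(pi*x/4)/pi - 32*x*cos(pi*x/4)/pi**2 + 8*sin(pi*x/4)/pi + 128*sin(pi*x/4)/pi**3; evaluating from 0 to 4: ∫_{0}^{4} (2 - x**2) cos(pi*x/4) dx = (128/pi**2) - (0) = 128/pi**2.
Hence a_1 = (1/2)·(128/pi**2) = 64/pi**2.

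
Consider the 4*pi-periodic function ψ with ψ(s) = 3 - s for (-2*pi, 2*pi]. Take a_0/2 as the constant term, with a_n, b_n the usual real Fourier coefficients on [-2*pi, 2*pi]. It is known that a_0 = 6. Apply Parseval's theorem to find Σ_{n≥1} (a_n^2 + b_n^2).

Parseval: a_0^2/2 + Σ_{n≥1} (a_n^2+b_n^2) = (1/(2*pi)) ∫_{-2*pi}^{2*pi} ψ(s)^2 ds = 18 + 8*pi**2/3.
Subtract a_0^2/2 = 18: Σ (a_n^2+b_n^2) = 8*pi**2/3.

8*pi**2/3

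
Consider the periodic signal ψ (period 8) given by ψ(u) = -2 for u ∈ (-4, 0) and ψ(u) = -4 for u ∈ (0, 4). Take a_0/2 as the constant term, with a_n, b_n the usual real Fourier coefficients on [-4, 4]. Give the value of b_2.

b_2 = 1/4 ∫_{-4}^{4} ψ(u) sin(pi*u/2) du.
Split the integral at the breakpoints.
Directly, an antiderivative of (-2) sin(pi*u/2) is 4*cos(pi*u/2)/pi; evaluating from -4 to 0: ∫_{-4}^{0} (-2) sin(pi*u/2) du = (4/pi) - (4/pi) = 0.
Directly, an antiderivative of (-4) sin(pi*u/2) is 8*cos(pi*u/2)/pi; evaluating from 0 to 4: ∫_{0}^{4} (-4) sin(pi*u/2) du = (8/pi) - (8/pi) = 0.
Summing the pieces and multiplying by (1/4) gives b_2 = 0.

0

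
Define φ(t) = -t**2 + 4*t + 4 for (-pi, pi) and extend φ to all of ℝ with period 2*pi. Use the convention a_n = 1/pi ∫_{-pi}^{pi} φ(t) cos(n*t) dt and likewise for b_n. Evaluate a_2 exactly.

-1

a_2 = 1/pi ∫_{-pi}^{pi} φ(t) cos(2*t) dt.
Integrating by parts twice (tabular method), an antiderivative of (-t**2 + 4*t + 4) cos(2*t) is -t**2*sin(2*t)/2 + 2*t*sin(2*t) - t*cos(2*t)/2 + 9*sin(2*t)/4 + cos(2*t); evaluating from -pi to pi: ∫_{-pi}^{pi} (-t**2 + 4*t + 4) cos(2*t) dt = (1 - pi/2) - (1 + pi/2) = -pi.
Hence a_2 = (1/pi)·(-pi) = -1.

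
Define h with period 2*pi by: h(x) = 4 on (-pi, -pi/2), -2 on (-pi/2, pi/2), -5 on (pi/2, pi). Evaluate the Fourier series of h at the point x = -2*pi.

x = -2*pi differs from x = 0 by -1 full period(s), and the series is 2*pi-periodic.
h is continuous at x = 0 with value -2, so the series converges to -2 there.

-2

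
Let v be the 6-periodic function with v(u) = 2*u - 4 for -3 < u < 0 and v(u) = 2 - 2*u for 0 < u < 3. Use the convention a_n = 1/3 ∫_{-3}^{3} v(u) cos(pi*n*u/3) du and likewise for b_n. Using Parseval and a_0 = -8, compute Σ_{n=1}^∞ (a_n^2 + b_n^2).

24

Parseval: a_0^2/2 + Σ_{n≥1} (a_n^2+b_n^2) = 1/3 ∫_{-3}^{3} v(u)^2 du = 56.
Subtract a_0^2/2 = 32: Σ (a_n^2+b_n^2) = 24.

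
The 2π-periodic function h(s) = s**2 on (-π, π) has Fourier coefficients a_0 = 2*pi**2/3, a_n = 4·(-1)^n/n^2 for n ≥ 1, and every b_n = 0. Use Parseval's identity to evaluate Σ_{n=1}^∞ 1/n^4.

pi**4/90

Parseval: a_0^2/2 + Σ a_n^2 = (1/π) ∫_{-π}^{π} h(s)^2 ds = 2*pi**4/5.
Subtract a_0^2/2 = 2*pi**4/9: Σ a_n^2 = 8*pi**4/45.
Since a_n^2 = 16/n^4, Σ 1/n^4 = pi**4/90.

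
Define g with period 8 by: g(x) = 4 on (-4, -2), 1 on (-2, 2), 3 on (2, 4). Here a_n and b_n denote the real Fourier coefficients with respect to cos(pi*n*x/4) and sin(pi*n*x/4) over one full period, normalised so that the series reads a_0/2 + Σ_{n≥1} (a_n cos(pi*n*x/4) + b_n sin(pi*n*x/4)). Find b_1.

b_1 = 1/4 ∫_{-4}^{4} g(x) sin(pi*x/4) dx.
Split the integral at the breakpoints.
Directly, an antiderivative of (4) sin(pi*x/4) is -16*cos(pi*x/4)/pi; evaluating from -4 to -2: ∫_{-4}^{-2} (4) sin(pi*x/4) dx = (0) - (16/pi) = -16/pi.
Directly, an antiderivative of (1) sin(pi*x/4) is -4*cos(pi*x/4)/pi; evaluating from -2 to 2: ∫_{-2}^{2} (1) sin(pi*x/4) dx = (0) - (0) = 0.
Directly, an antiderivative of (3) sin(pi*x/4) is -12*cos(pi*x/4)/pi; evaluating from 2 to 4: ∫_{2}^{4} (3) sin(pi*x/4) dx = (12/pi) - (0) = 12/pi.
Summing the pieces and multiplying by (1/4) gives b_1 = -1/pi.

-1/pi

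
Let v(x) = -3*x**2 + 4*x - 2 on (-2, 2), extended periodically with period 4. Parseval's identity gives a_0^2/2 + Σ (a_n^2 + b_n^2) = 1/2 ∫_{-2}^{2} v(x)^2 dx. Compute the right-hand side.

2104/15

1/2 ∫_{-2}^{2} v(x)^2 dx = 1/2 · (4208/15) = 2104/15.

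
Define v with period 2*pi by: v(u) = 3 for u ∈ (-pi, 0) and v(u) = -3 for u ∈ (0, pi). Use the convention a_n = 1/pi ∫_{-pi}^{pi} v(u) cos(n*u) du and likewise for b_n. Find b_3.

b_3 = 1/pi ∫_{-pi}^{pi} v(u) sin(3*u) du.
v is odd and sin(3*u) is odd, so the integrand is even and b_3 = 2/pi ∫_0^{pi} v(u) sin(3*u) du.
Directly, an antiderivative of (-3) sin(3*u) is cos(3*u); evaluating from 0 to pi: ∫_{0}^{pi} (-3) sin(3*u) du = (-1) - (1) = -2.
Hence b_3 = (2/pi)·(-2) = -4/pi.

-4/pi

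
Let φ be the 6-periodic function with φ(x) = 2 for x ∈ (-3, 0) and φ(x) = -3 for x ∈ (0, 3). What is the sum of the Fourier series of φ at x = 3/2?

φ is continuous at x = 3/2 with value -3, so the series converges to -3 there.

-3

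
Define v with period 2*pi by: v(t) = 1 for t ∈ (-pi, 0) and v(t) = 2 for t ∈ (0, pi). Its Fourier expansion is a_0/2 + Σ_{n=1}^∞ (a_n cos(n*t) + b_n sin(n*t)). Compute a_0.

a_0 = 1/pi ∫_{-pi}^{pi} v(t) dt = 1/pi · (3*pi) = 3.

3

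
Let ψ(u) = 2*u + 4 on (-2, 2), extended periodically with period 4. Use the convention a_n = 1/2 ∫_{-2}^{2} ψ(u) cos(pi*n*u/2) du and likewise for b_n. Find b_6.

-4/(3*pi)

b_6 = 1/2 ∫_{-2}^{2} ψ(u) sin(3*pi*u) du.
Integrating by parts (boundary term plus one more integral), an antiderivative of (2*u + 4) sin(3*pi*u) is -2*u*cos(3*pi*u)/(3*pi) + 2*sin(3*pi*u)/(9*pi**2) - 4*cos(3*pi*u)/(3*pi); evaluating from -2 to 2: ∫_{-2}^{2} (2*u + 4) sin(3*pi*u) du = (-8/(3*pi)) - (0) = -8/(3*pi).
Hence b_6 = (1/2)·(-8/(3*pi)) = -4/(3*pi).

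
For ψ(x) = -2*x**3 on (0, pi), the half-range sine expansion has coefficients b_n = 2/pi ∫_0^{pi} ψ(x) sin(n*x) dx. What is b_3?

b_3 = 2/pi ∫_0^{pi} (-2*x**3) sin(3*x) dx.
Integrating by parts three times (tabular method), an antiderivative of (-2*x**3) sin(3*x) is 2*x**3*cos(3*x)/3 - 2*x**2*sin(3*x)/3 - 4*x*cos(3*x)/9 + 4*sin(3*x)/27; evaluating from 0 to pi: ∫_{0}^{pi} (-2*x**3) sin(3*x) dx = (2*pi*(2 - 3*pi**2)/9) - (0) = 2*pi*(2 - 3*pi**2)/9.
Hence b_3 = (2/pi)·(2*pi*(2 - 3*pi**2)/9) = 8/9 - 4*pi**2/3.

8/9 - 4*pi**2/3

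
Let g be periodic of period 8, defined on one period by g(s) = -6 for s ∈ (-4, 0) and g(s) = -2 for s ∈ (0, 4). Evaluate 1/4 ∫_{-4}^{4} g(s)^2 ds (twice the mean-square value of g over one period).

1/4 ∫_{-4}^{4} g(s)^2 ds = 1/4 · (160) = 40.

40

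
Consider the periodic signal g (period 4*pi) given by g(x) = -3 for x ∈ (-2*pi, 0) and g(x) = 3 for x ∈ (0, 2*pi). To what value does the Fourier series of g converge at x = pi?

3

g is continuous at x = pi with value 3, so the series converges to 3 there.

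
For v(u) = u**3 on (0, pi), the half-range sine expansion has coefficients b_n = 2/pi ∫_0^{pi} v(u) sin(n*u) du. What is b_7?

b_7 = 2/pi ∫_0^{pi} (u**3) sin(7*u) du.
Integrating by parts three times (tabular method), an antiderivative of (u**3) sin(7*u) is -u**3*cos(7*u)/7 + 3*u**2*sin(7*u)/49 + 6*u*cos(7*u)/343 - 6*sin(7*u)/2401; evaluating from 0 to pi: ∫_{0}^{pi} (u**3) sin(7*u) du = (pi*(-6 + 49*pi**2)/343) - (0) = pi*(-6 + 49*pi**2)/343.
Hence b_7 = (2/pi)·(pi*(-6 + 49*pi**2)/343) = -12/343 + 2*pi**2/7.

-12/343 + 2*pi**2/7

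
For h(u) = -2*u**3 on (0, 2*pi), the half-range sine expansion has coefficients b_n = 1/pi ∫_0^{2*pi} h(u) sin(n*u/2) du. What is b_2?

b_2 = 1/pi ∫_0^{2*pi} (-2*u**3) sin(u) du.
Integrating by parts three times (tabular method), an antiderivative of (-2*u**3) sin(u) is 2*u**3*cos(u) - 6*u**2*sin(u) - 12*u*cos(u) + 12*sin(u); evaluating from 0 to 2*pi: ∫_{0}^{2*pi} (-2*u**3) sin(u) du = (-24*pi + 16*pi**3) - (0) = -24*pi + 16*pi**3.
Hence b_2 = (1/pi)·(-24*pi + 16*pi**3) = -24 + 16*pi**2.

-24 + 16*pi**2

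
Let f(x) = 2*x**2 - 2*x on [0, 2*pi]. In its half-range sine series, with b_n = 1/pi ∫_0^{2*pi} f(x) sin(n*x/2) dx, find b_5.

8*(-25*pi - 8 + 50*pi**2)/(125*pi)

b_5 = 1/pi ∫_0^{2*pi} (2*x**2 - 2*x) sin(5*x/2) dx.
Integrating by parts twice (tabular method), an antiderivative of (2*x**2 - 2*x) sin(5*x/2) is -4*x**2*cos(5*x/2)/5 + 16*x*sin(5*x/2)/25 + 4*x*cos(5*x/2)/5 - 8*sin(5*x/2)/25 + 32*cos(5*x/2)/125; evaluating from 0 to 2*pi: ∫_{0}^{2*pi} (2*x**2 - 2*x) sin(5*x/2) dx = (-8*pi/5 - 32/125 + 16*pi**2/5) - (32/125) = -8*pi/5 - 64/125 + 16*pi**2/5.
Hence b_5 = (1/pi)·(-8*pi/5 - 64/125 + 16*pi**2/5) = 8*(-25*pi - 8 + 50*pi**2)/(125*pi).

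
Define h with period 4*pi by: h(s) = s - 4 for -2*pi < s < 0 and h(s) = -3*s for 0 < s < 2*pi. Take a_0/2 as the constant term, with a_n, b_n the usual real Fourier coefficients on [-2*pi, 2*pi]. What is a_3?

a_3 = (1/(2*pi)) ∫_{-2*pi}^{2*pi} h(s) cos(3*s/2) ds.
Split the integral at the breakpoints.
Integrating by parts (boundary term plus one more integral), an antiderivative of (s - 4) cos(3*s/2) is 2*s*sin(3*s/2)/3 - 8*sin(3*s/2)/3 + 4*cos(3*s/2)/9; evaluating from -2*pi to 0: ∫_{-2*pi}^{0} (s - 4) cos(3*s/2) ds = (4/9) - (-4/9) = 8/9.
Integrating by parts (boundary term plus one more integral), an antiderivative of (-3*s) cos(3*s/2) is -2*s*sin(3*s/2) - 4*cos(3*s/2)/3; evaluating from 0 to 2*pi: ∫_{0}^{2*pi} (-3*s) cos(3*s/2) ds = (4/3) - (-4/3) = 8/3.
Summing the pieces and multiplying by (1/(2*pi)) gives a_3 = 16/(9*pi).

16/(9*pi)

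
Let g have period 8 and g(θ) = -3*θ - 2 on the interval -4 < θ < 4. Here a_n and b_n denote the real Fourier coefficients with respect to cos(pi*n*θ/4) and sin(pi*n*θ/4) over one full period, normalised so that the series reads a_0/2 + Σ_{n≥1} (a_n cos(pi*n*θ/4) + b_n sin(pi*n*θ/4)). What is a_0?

a_0 = 1/4 ∫_{-4}^{4} g(θ) dθ = 1/4 · (-16) = -4.

-4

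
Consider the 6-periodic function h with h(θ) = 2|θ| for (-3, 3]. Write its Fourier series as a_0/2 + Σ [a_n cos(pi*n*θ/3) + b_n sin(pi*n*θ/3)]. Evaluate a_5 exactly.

-24/(25*pi**2)

a_5 = 1/3 ∫_{-3}^{3} h(θ) cos(5*pi*θ/3) dθ.
h is even and cos(5*pi*θ/3) is even, so the integrand is even and a_5 = 2/3 ∫_0^{3} h(θ) cos(5*pi*θ/3) dθ.
Integrating by parts (boundary term plus one more integral), an antiderivative of (2*θ) cos(5*pi*θ/3) is 6*θ*sin(5*pi*θ/3)/(5*pi) + 18*cos(5*pi*θ/3)/(25*pi**2); evaluating from 0 to 3: ∫_{0}^{3} (2*θ) cos(5*pi*θ/3) dθ = (-18/(25*pi**2)) - (18/(25*pi**2)) = -36/(25*pi**2).
Hence a_5 = (2/3)·(-36/(25*pi**2)) = -24/(25*pi**2).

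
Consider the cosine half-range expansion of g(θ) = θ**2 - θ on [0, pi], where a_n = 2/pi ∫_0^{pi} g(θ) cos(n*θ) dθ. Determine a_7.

4*(1 - pi)/(49*pi)

a_7 = 2/pi ∫_0^{pi} (θ**2 - θ) cos(7*θ) dθ.
Integrating by parts twice (tabular method), an antiderivative of (θ**2 - θ) cos(7*θ) is θ**2*sin(7*θ)/7 - θ*sin(7*θ)/7 + 2*θ*cos(7*θ)/49 - 2*sin(7*θ)/343 - cos(7*θ)/49; evaluating from 0 to pi: ∫_{0}^{pi} (θ**2 - θ) cos(7*θ) dθ = (1/49 - 2*pi/49) - (-1/49) = 2/49 - 2*pi/49.
Hence a_7 = (2/pi)·(2/49 - 2*pi/49) = 4*(1 - pi)/(49*pi).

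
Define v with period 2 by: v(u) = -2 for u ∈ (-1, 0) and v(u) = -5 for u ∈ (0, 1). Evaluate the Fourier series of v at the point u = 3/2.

u = 3/2 differs from u = -1/2 by 1 full period(s), and the series is 2-periodic.
v is continuous at u = -1/2 with value -2, so the series converges to -2 there.

-2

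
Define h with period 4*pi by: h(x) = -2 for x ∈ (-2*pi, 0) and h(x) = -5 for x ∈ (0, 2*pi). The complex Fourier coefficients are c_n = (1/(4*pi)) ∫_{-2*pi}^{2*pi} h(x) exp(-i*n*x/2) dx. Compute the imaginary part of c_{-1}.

-3/pi

Since h is real-valued, Im(c_{-1}) = -(1/(4*pi)) ∫_{-2*pi}^{2*pi} h(x) sin(-x/2) dx = b_{1}/2.
Split the integral at the breakpoints.
Directly, an antiderivative of (-2) sin(-x/2) is -4*cos(x/2); evaluating from -2*pi to 0: ∫_{-2*pi}^{0} (-2) sin(-x/2) dx = (-4) - (4) = -8.
Directly, an antiderivative of (-5) sin(-x/2) is -10*cos(x/2); evaluating from 0 to 2*pi: ∫_{0}^{2*pi} (-5) sin(-x/2) dx = (10) - (-10) = 20.
So ∫_{-2*pi}^{2*pi} h(x) sin(-x/2) dx = 12.
Hence Im(c_{-1}) = (-1/(4*pi))·(12) = -3/pi.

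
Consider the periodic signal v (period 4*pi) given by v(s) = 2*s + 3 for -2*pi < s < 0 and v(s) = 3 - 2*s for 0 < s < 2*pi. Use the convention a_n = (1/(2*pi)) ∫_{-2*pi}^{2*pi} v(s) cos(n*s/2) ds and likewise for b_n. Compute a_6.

0

a_6 = (1/(2*pi)) ∫_{-2*pi}^{2*pi} v(s) cos(3*s) ds.
v is even and cos(3*s) is even, so the integrand is even and a_6 = 1/pi ∫_0^{2*pi} v(s) cos(3*s) ds.
Integrating by parts (boundary term plus one more integral), an antiderivative of (3 - 2*s) cos(3*s) is -2*s*sin(3*s)/3 + sin(3*s) - 2*cos(3*s)/9; evaluating from 0 to 2*pi: ∫_{0}^{2*pi} (3 - 2*s) cos(3*s) ds = (-2/9) - (-2/9) = 0.
Hence a_6 = (1/pi)·(0) = 0.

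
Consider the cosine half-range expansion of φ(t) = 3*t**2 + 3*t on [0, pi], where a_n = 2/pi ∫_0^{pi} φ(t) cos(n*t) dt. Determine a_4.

a_4 = 2/pi ∫_0^{pi} (3*t**2 + 3*t) cos(4*t) dt.
Integrating by parts twice (tabular method), an antiderivative of (3*t**2 + 3*t) cos(4*t) is 3*t**2*sin(4*t)/4 + 3*t*sin(4*t)/4 + 3*t*cos(4*t)/8 - 3*sin(4*t)/32 + 3*cos(4*t)/16; evaluating from 0 to pi: ∫_{0}^{pi} (3*t**2 + 3*t) cos(4*t) dt = (3/16 + 3*pi/8) - (3/16) = 3*pi/8.
Hence a_4 = (2/pi)·(3*pi/8) = 3/4.

3/4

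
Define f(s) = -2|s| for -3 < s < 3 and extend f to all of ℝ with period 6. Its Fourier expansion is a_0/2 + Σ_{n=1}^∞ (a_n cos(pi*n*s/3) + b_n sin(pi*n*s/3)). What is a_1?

a_1 = 1/3 ∫_{-3}^{3} f(s) cos(pi*s/3) ds.
f is even and cos(pi*s/3) is even, so the integrand is even and a_1 = 2/3 ∫_0^{3} f(s) cos(pi*s/3) ds.
Integrating by parts (boundary term plus one more integral), an antiderivative of (-2*s) cos(pi*s/3) is -6*s*sin(pi*s/3)/pi - 18*cos(pi*s/3)/pi**2; evaluating from 0 to 3: ∫_{0}^{3} (-2*s) cos(pi*s/3) ds = (18/pi**2) - (-18/pi**2) = 36/pi**2.
Hence a_1 = (2/3)·(36/pi**2) = 24/pi**2.

24/pi**2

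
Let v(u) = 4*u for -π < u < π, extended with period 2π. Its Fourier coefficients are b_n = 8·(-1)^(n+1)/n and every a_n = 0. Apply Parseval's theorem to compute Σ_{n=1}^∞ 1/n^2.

Parseval: Σ b_n^2 = (1/π) ∫_{-π}^{π} v(u)^2 du = 32*pi**2/3.
Σ b_n^2 = Σ 64/n^2, so Σ 1/n^2 = (32*pi**2/3)/64 = pi**2/6.

pi**2/6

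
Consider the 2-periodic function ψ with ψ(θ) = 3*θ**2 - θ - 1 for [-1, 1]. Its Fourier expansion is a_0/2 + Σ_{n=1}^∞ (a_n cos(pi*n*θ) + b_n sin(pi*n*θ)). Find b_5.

b_5 = ∫_{-1}^{1} ψ(θ) sin(5*pi*θ) dθ.
Integrating by parts twice (tabular method), an antiderivative of (3*θ**2 - θ - 1) sin(5*pi*θ) is -3*θ**2*cos(5*pi*θ)/(5*pi) + 6*θ*sin(5*pi*θ)/(25*pi**2) + θ*cos(5*pi*θ)/(5*pi) - sin(5*pi*θ)/(25*pi**2) + 6*cos(5*pi*θ)/(125*pi**3) + cos(5*pi*θ)/(5*pi); evaluating from -1 to 1: ∫_{-1}^{1} (3*θ**2 - θ - 1) sin(5*pi*θ) dθ = ((-6 + 25*pi**2)/(125*pi**3)) - (3*(-2 + 25*pi**2)/(125*pi**3)) = -2/(5*pi).
Hence b_5 = -2/(5*pi).

-2/(5*pi)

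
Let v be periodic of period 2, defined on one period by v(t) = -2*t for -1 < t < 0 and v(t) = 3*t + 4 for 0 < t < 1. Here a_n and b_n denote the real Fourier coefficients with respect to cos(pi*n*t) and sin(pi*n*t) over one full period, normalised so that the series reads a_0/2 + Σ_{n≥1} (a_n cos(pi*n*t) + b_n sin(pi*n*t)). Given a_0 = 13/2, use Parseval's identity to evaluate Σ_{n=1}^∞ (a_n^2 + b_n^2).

269/24

Parseval: a_0^2/2 + Σ_{n≥1} (a_n^2+b_n^2) = ∫_{-1}^{1} v(t)^2 dt = 97/3.
Subtract a_0^2/2 = 169/8: Σ (a_n^2+b_n^2) = 269/24.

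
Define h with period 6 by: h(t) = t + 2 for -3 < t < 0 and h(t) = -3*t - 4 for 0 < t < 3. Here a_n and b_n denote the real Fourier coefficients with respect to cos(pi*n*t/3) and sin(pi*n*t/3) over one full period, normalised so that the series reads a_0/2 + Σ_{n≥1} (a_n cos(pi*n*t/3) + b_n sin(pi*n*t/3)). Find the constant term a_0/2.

-4

a_0 = 1/3 ∫_{-3}^{3} h(t) dt = 1/3 · (-24) = -8.
So the constant term a_0/2 = -4.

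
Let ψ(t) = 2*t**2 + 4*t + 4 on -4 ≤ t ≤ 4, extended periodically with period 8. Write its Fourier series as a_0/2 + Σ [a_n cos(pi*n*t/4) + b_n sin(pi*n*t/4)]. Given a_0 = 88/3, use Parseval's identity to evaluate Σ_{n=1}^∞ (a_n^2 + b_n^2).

15872/45

Parseval: a_0^2/2 + Σ_{n≥1} (a_n^2+b_n^2) = 1/4 ∫_{-4}^{4} ψ(t)^2 dt = 11744/15.
Subtract a_0^2/2 = 3872/9: Σ (a_n^2+b_n^2) = 15872/45.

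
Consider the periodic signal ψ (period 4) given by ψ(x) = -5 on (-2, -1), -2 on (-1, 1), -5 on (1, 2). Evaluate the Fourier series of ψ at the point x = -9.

-7/2

x = -9 differs from x = -1 by -2 full period(s), and the series is 4-periodic.
At x = -1 the one-sided limits are ψ(-1^-) = -5 and ψ(-1^+) = -2.
By Dirichlet's theorem the series converges to their average, [(-5) + (-2)]/2 = -7/2.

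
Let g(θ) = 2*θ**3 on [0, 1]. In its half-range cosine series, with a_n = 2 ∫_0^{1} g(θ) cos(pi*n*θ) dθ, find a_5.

12*(4 - 25*pi**2)/(625*pi**4)

a_5 = 2 ∫_0^{1} (2*θ**3) cos(5*pi*θ) dθ.
Integrating by parts three times (tabular method), an antiderivative of (2*θ**3) cos(5*pi*θ) is 2*θ**3*sin(5*pi*θ)/(5*pi) + 6*θ**2*cos(5*pi*θ)/(25*pi**2) - 12*θ*sin(5*pi*θ)/(125*pi**3) - 12*cos(5*pi*θ)/(625*pi**4); evaluating from 0 to 1: ∫_{0}^{1} (2*θ**3) cos(5*pi*θ) dθ = (6*(2 - 25*pi**2)/(625*pi**4)) - (-12/(625*pi**4)) = 6*(4 - 25*pi**2)/(625*pi**4).
Hence a_5 = 2·(6*(4 - 25*pi**2)/(625*pi**4)) = 12*(4 - 25*pi**2)/(625*pi**4).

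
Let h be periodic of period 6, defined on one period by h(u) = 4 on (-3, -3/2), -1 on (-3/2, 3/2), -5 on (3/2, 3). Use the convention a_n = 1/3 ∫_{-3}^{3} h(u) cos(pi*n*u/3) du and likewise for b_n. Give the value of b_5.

-9/(5*pi)

b_5 = 1/3 ∫_{-3}^{3} h(u) sin(5*pi*u/3) du.
Split the integral at the breakpoints.
Directly, an antiderivative of (4) sin(5*pi*u/3) is -12*cos(5*pi*u/3)/(5*pi); evaluating from -3 to -3/2: ∫_{-3}^{-3/2} (4) sin(5*pi*u/3) du = (0) - (12/(5*pi)) = -12/(5*pi).
Directly, an antiderivative of (-1) sin(5*pi*u/3) is 3*cos(5*pi*u/3)/(5*pi); evaluating from -3/2 to 3/2: ∫_{-3/2}^{3/2} (-1) sin(5*pi*u/3) du = (0) - (0) = 0.
Directly, an antiderivative of (-5) sin(5*pi*u/3) is 3*cos(5*pi*u/3)/pi; evaluating from 3/2 to 3: ∫_{3/2}^{3} (-5) sin(5*pi*u/3) du = (-3/pi) - (0) = -3/pi.
Summing the pieces and multiplying by (1/3) gives b_5 = -9/(5*pi).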